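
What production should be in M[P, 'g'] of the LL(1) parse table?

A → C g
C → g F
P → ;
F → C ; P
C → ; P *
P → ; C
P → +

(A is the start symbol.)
To find M[P, 'g'], we find productions for P where 'g' is in the predict set (PREDICT(N → α) = (FIRST(α) \ {ε}) ∪ (FOLLOW(N) if α ⇒* ε)).

P → ;: PREDICT = { ';' }
P → ; C: PREDICT = { ';' }
P → +: PREDICT = { '+' }

M[P, 'g'] is empty (no production applies)

Answer: Empty (error entry)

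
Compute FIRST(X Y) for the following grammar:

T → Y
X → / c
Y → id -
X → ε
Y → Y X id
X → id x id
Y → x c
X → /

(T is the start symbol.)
FIRST sets of the non-terminals involved (from the grammar, by fixed-point iteration):
  FIRST(X) = { '/', 'id', ε }
  FIRST(Y) = { 'id', 'x' }

To compute FIRST(X Y), process the symbols left to right:
Symbol X is a non-terminal. Add FIRST(X) \ {ε} = { '/', 'id' }
X is nullable (ε ∈ FIRST(X)), continue to the next symbol.
Symbol Y is a non-terminal. Add FIRST(Y) \ {ε} = { 'id', 'x' }
Y is not nullable (ε ∉ FIRST(Y)), so stop here.
FIRST(X Y) = { '/', 'id', 'x' }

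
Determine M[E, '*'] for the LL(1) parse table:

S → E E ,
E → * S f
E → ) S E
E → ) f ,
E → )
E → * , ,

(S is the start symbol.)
E → * S f, E → * , ,

To find M[E, '*'], we find productions for E where '*' is in the predict set (PREDICT(N → α) = (FIRST(α) \ {ε}) ∪ (FOLLOW(N) if α ⇒* ε)).

E → * S f: PREDICT = { '*' }
  '*' is in predict set, so this production goes in M[E, '*']
E → ) S E: PREDICT = { ')' }
E → ) f ,: PREDICT = { ')' }
E → ): PREDICT = { ')' }
E → * , ,: PREDICT = { '*' }
  '*' is in predict set, so this production goes in M[E, '*']

M[E, '*'] = E → * S f, E → * , ,  (a multiply-defined cell — the grammar is not LL(1))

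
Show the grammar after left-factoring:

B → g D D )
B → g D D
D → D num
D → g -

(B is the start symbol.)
Left-factoring transforms A → αβ₁ | αβ₂ into A → αA' and A' → β₁ | β₂
(α is the longest common prefix among the alternatives). Repeat until
no nonterminal has two alternatives with a common prefix.

Round 1: B has alternatives sharing prefix 'g D D'. Introduce B': B → g D D B'
  Add: B' → )
  Add: B' → ε

No remaining common prefixes — done.

Resulting grammar:
B → g D D B'
B' → )
B' → ε
D → D num
D → g -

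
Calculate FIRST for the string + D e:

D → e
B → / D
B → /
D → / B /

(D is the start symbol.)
To compute FIRST(+ D e), process the symbols left to right:
Symbol + is a terminal. Add '+' and stop.
FIRST(+ D e) = { '+' }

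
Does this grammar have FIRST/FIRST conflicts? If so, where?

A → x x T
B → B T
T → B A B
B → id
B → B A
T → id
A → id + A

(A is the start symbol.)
A FIRST/FIRST conflict occurs when two productions N → α and N → β for the same non-terminal have FIRST(α) ∩ FIRST(β) ≠ ∅ (with ε ∈ FIRST of a nullable right-hand side, so two nullable alternatives also conflict).

FIRST sets of the non-terminals at (or reachable through a nullable prefix from) the front of some alternative:
  FIRST(B) = { 'id' }

Productions for A:
  A → x x T: FIRST = { 'x' }
  A → id + A: FIRST = { 'id' }
Productions for B:
  B → B T: FIRST = { 'id' }
  B → id: FIRST = { 'id' }
  B → B A: FIRST = { 'id' }
Productions for T:
  T → B A B: FIRST = { 'id' }
  T → id: FIRST = { 'id' }

Conflict for B: B → B T and B → id
  Overlap: { 'id' }
Conflict for B: B → B T and B → B A
  Overlap: { 'id' }
Conflict for B: B → id and B → B A
  Overlap: { 'id' }
Conflict for T: T → B A B and T → id
  Overlap: { 'id' }

Answer: Yes. B → B T / B → id on { 'id' }; B → B T / B → B A on { 'id' }; B → id / B → B A on { 'id' }; T → B A B / T → id on { 'id' }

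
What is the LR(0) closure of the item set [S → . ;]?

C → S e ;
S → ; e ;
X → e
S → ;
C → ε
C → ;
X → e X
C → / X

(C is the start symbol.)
Start with: [S → . ;]
The dot precedes the terminal ';', so nothing is added.

CLOSURE = { [S → . ;] }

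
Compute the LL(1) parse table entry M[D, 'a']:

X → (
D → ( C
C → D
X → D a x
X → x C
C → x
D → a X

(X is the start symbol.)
D → a X

To find M[D, 'a'], we find productions for D where 'a' is in the predict set (PREDICT(N → α) = (FIRST(α) \ {ε}) ∪ (FOLLOW(N) if α ⇒* ε)).

D → ( C: PREDICT = { '(' }
D → a X: PREDICT = { 'a' }
  'a' is in predict set, so this production goes in M[D, 'a']

M[D, 'a'] = D → a X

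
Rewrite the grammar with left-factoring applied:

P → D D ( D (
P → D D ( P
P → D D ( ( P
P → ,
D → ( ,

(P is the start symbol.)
P → D D ( P'
P' → D (
P' → P
P' → ( P
P → ,
D → ( ,

Left-factoring transforms A → αβ₁ | αβ₂ into A → αA' and A' → β₁ | β₂
(α is the longest common prefix among the alternatives). Repeat until
no nonterminal has two alternatives with a common prefix.

Round 1: P has alternatives sharing prefix 'D D ('. Introduce P': P → D D ( P'
  Add: P' → D (
  Add: P' → P
  Add: P' → ( P

No remaining common prefixes — done.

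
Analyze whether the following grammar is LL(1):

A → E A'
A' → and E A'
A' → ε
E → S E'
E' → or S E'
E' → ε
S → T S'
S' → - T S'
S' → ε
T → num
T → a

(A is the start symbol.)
Relevant sets:
  FOLLOW(A') = { $ }
  FOLLOW(E') = { $, 'and' }
  FOLLOW(S') = { $, 'and', 'or' }

For A':
  PREDICT(A' → and E A') = { 'and' }
  PREDICT(A' → ε) = { $ }
For E':
  PREDICT(E' → or S E') = { 'or' }
  PREDICT(E' → ε) = { $, 'and' }
For S':
  PREDICT(S' → '-' T S') = { '-' }
  PREDICT(S' → ε) = { $, 'and', 'or' }
For T:
  PREDICT(T → num) = { 'num' }
  PREDICT(T → a) = { 'a' }
A, E, S have a single production, so nothing to check there.

All predict sets are disjoint. The grammar IS LL(1).

Answer: Yes, the grammar is LL(1).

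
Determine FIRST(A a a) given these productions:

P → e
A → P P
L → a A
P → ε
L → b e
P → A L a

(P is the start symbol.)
{ 'a', 'b', 'e' }

FIRST sets of the non-terminals involved (from the grammar, by fixed-point iteration):
  FIRST(A) = { 'a', 'b', 'e', ε }

To compute FIRST(A a a), process the symbols left to right:
Symbol A is a non-terminal. Add FIRST(A) \ {ε} = { 'a', 'b', 'e' }
A is nullable (ε ∈ FIRST(A)), continue to the next symbol.
Symbol a is a terminal. Add 'a' and stop.
FIRST(A a a) = { 'a', 'b', 'e' }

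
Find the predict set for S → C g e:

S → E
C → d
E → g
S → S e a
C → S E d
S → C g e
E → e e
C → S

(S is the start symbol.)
{ 'd', 'e', 'g' }

PREDICT(S → C g e) = (FIRST(RHS) \ {ε}) ∪ (FOLLOW(S) if ε ∈ FIRST(RHS), i.e. RHS ⇒* ε)
FIRST(C) = { 'd', 'e', 'g' }
FIRST(C g e) = { 'd', 'e', 'g' }
ε ∉ FIRST(C g e), so FOLLOW(S) is not added.
PREDICT(S → C g e) = { 'd', 'e', 'g' }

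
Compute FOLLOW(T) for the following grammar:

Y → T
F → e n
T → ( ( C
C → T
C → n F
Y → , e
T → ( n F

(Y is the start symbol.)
To compute FOLLOW(T), find every occurrence of T on a right-hand side N → α T β: add FIRST(β) \ {ε}, and if β is empty or nullable also add FOLLOW(N). Iterate to a fixed point.

In Y → T: T is at the end, add FOLLOW(Y)
In C → T: T is at the end, add FOLLOW(C)

The FOLLOW sets referred to above (computed the same way, to a fixed point):
  FOLLOW(Y) = { $ }
  FOLLOW(C) = { $ }

Taking the union: FOLLOW(T) = { $ }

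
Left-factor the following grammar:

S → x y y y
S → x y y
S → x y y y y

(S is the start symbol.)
Left-factoring transforms A → αβ₁ | αβ₂ into A → αA' and A' → β₁ | β₂
(α is the longest common prefix among the alternatives). Repeat until
no nonterminal has two alternatives with a common prefix.

Round 1: S has alternatives sharing prefix 'x y y'. Introduce S': S → x y y S'
  Add: S' → y
  Add: S' → ε
  Add: S' → y y

Round 2: S' has alternatives sharing prefix 'y'. Introduce S'': S' → y S''
  Add: S'' → ε
  Add: S'' → y

No remaining common prefixes — done.

Resulting grammar:
S → x y y S'
S' → y S''
S'' → ε
S'' → y
S' → ε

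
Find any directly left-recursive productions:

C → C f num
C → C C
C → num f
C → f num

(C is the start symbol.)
C → C f num: LEFT RECURSIVE (starts with C)
C → C C: LEFT RECURSIVE (starts with C)
C → num f: starts with num
C → f num: starts with f

The grammar has direct left recursion on: C.

Answer: Yes, C is left-recursive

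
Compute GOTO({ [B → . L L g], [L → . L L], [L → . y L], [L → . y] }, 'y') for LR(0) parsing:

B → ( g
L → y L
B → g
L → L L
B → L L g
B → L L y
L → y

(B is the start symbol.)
GOTO(I, 'y') = CLOSURE({ [A → αX.β] : [A → α.Xβ] ∈ I, X = 'y' })

Items with dot before 'y', with the dot advanced:
  [L → . y] → [L → y .]
  [L → . y L] → [L → y . L]
Closure of the advanced items:
  [L → y . L] has the dot before L: add [L → . y L], [L → . L L], [L → . y]

GOTO = { [L → . L L], [L → . y L], [L → . y], [L → y . L], [L → y .] }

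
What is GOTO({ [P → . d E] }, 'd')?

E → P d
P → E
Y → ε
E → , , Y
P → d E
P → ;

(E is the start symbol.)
{ [E → . , , Y], [E → . P d], [P → . ;], [P → . E], [P → . d E], [P → d . E] }

GOTO(I, 'd') = CLOSURE({ [A → αX.β] : [A → α.Xβ] ∈ I, X = 'd' })

Items with dot before 'd', with the dot advanced:
  [P → . d E] → [P → d . E]
Closure of the advanced items:
  [P → d . E] has the dot before E: add [E → . P d], [E → . , , Y]
  [E → . P d] has the dot before P: add [P → . E], [P → . d E], [P → . ;]

GOTO = { [E → . , , Y], [E → . P d], [P → . ;], [P → . E], [P → . d E], [P → d . E] }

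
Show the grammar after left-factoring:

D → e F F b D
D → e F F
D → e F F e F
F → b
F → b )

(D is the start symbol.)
D → e F F D'
D' → b D
D' → ε
D' → e F
F → b F'
F' → ε
F' → )

Left-factoring transforms A → αβ₁ | αβ₂ into A → αA' and A' → β₁ | β₂
(α is the longest common prefix among the alternatives). Repeat until
no nonterminal has two alternatives with a common prefix.

Round 1: D has alternatives sharing prefix 'e F F'. Introduce D': D → e F F D'
  Add: D' → b D
  Add: D' → ε
  Add: D' → e F

Round 2: F has alternatives sharing prefix 'b'. Introduce F': F → b F'
  Add: F' → ε
  Add: F' → )

No remaining common prefixes — done.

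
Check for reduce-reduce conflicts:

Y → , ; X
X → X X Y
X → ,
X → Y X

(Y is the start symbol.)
A reduce-reduce conflict occurs when an LR(0) state has two complete items [A → α .] and [B → β .] — both call for a reduction, and with no lookahead the parser cannot choose between them.

Augment with Y' → Y and build the canonical LR(0) collection (I0 = CLOSURE({[Y' → . Y]}), then GOTO on every symbol after a dot until no new states appear). It has 10 states:
  I0: { [Y → . , ; X], [Y' → . Y] }  — shift
  I1: { [Y → , . ; X] }  — shift
  I2: { [Y' → Y .] }  — accept
  I3: { [X → . ,], [X → . X X Y], [X → . Y X], [Y → , ; . X], [Y → . , ; X] }  — shift
  I4: { [X → , .], [Y → , . ; X] }  — shift, reduce
  I5: { [X → . ,], [X → . X X Y], [X → . Y X], [X → X . X Y], [Y → , ; X .], [Y → . , ; X] }  — shift, reduce
  I6: { [X → . ,], [X → . X X Y], [X → . Y X], [X → Y . X], [Y → . , ; X] }  — shift
  I7: { [X → . ,], [X → . X X Y], [X → . Y X], [X → X . X Y], [X → Y X .], [Y → . , ; X] }  — shift, reduce
  I8: { [X → . ,], [X → . X X Y], [X → . Y X], [X → X . X Y], [X → X X . Y], [Y → . , ; X] }  — shift
  I9: { [X → . ,], [X → . X X Y], [X → . Y X], [X → X X Y .], [X → Y . X], [Y → . , ; X] }  — shift, reduce

No state contains more than one complete item.

Answer: No reduce-reduce conflicts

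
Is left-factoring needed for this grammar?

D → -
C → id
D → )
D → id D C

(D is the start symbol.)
Left-factoring is needed when two productions for the same non-terminal
share a common prefix on the right-hand side.

Productions for D:
  D → -
  D → )
  D → id D C

No common prefixes found.

Answer: No, left-factoring is not needed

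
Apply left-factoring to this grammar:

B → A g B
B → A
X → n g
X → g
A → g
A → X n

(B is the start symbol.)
B → A B'
B' → g B
B' → ε
X → n g
X → g
A → g
A → X n

Left-factoring transforms A → αβ₁ | αβ₂ into A → αA' and A' → β₁ | β₂
(α is the longest common prefix among the alternatives). Repeat until
no nonterminal has two alternatives with a common prefix.

Round 1: B has alternatives sharing prefix 'A'. Introduce B': B → A B'
  Add: B' → g B
  Add: B' → ε

No remaining common prefixes — done.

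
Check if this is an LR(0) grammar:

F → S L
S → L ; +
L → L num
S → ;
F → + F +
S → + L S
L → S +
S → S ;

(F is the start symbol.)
No. Shift-reduce conflict between [L → S + .] and [S → . + L S]

A grammar is LR(0) if no state in the canonical LR(0) collection has:
  - both a shift item (dot before a terminal) and a complete item (shift-reduce conflict), or
  - two or more complete items (reduce-reduce conflict; the accept item [F' → F .] counts as a complete item here).

Augment with F' → F and build the canonical LR(0) collection (I0 = CLOSURE({[F' → . F]}), then GOTO on every symbol after a dot until no new states appear). It has 21 states:
  I0: { [F → . + F +], [F → . S L], [F' → . F], [L → . L num], [L → . S +], [S → . + L S], [S → . ;], [S → . L ; +], [S → . S ;] }  — shift
  I1: { [F → + . F +], [F → . + F +], [F → . S L], [L → . L num], [L → . S +], [S → + . L S], [S → . + L S], [S → . ;], [S → . L ; +], [S → . S ;] }  — shift
  I2: { [S → ; .] }  — reduce
  I3: { [F' → F .] }  — accept
  I4: { [L → L . num], [S → L . ; +] }  — shift
  I5: { [F → S . L], [L → . L num], [L → . S +], [L → S . +], [S → . + L S], [S → . ;], [S → . L ; +], [S → . S ;], [S → S . ;] }  — shift
  I6: { [L → . L num], [L → . S +], [L → S + .], [S → + . L S], [S → . + L S], [S → . ;], [S → . L ; +], [S → . S ;] }  — shift, reduce
  I7: { [S → ; .], [S → S ; .] }  — 2 reduces
  I8: { [F → S L .], [L → L . num], [S → L . ; +] }  — shift, reduce
  I9: { [L → S . +], [S → S . ;] }  — shift
  I10: { [L → S + .] }  — reduce
  I11: { [S → S ; .] }  — reduce
  I12: { [S → L ; . +] }  — shift
  I13: { [L → L num .] }  — reduce
  I14: { [S → L ; + .] }  — reduce
  I15: { [L → . L num], [L → . S +], [S → + . L S], [S → . + L S], [S → . ;], [S → . L ; +], [S → . S ;] }  — shift
  I16: { [L → . L num], [L → . S +], [L → L . num], [S → + L . S], [S → . + L S], [S → . ;], [S → . L ; +], [S → . S ;], [S → L . ; +] }  — shift
  I17: { [S → ; .], [S → L ; . +] }  — shift, reduce
  I18: { [L → S . +], [S → + L S .], [S → S . ;] }  — shift, reduce
  I19: { [F → + F . +] }  — shift
  I20: { [F → + F + .] }  — reduce

Conflict in state I6:
  Shift-reduce conflict between [L → S + .] and [S → . + L S]
So the grammar is NOT LR(0).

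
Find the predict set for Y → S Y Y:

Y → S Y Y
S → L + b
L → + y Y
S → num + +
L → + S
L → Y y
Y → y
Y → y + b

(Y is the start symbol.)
{ '+', 'num', 'y' }

PREDICT(Y → S Y Y) = (FIRST(RHS) \ {ε}) ∪ (FOLLOW(Y) if ε ∈ FIRST(RHS), i.e. RHS ⇒* ε)
FIRST(S) = { '+', 'num', 'y' }
FIRST(S Y Y) = { '+', 'num', 'y' }
ε ∉ FIRST(S Y Y), so FOLLOW(Y) is not added.
PREDICT(Y → S Y Y) = { '+', 'num', 'y' }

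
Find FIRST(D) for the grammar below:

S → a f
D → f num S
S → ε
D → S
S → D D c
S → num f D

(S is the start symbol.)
{ 'a', 'c', 'f', 'num', ε }

To compute FIRST(D), examine every production with D on the left-hand side, reading each right-hand side left to right until a non-nullable symbol is reached.

FIRST sets of the other non-terminals involved (by the same procedure, iterated to a fixed point):
  FIRST(S) = { 'a', 'c', 'f', 'num', ε }

From D → f num S:
  - f is a terminal: add 'f' and stop
From D → S:
  - S is a non-terminal: add FIRST(S) \ {ε} = { 'a', 'c', 'f', 'num' }
    S is nullable and nothing follows, so the whole right-hand side can vanish: ε ∈ FIRST(D)

Collecting: FIRST(D) = { 'a', 'c', 'f', 'num', ε }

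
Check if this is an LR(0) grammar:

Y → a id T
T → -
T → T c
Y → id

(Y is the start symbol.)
No. Shift-reduce conflict between [Y → a id T .] and [T → T . c]

A grammar is LR(0) if no state in the canonical LR(0) collection has:
  - both a shift item (dot before a terminal) and a complete item (shift-reduce conflict), or
  - two or more complete items (reduce-reduce conflict; the accept item [Y' → Y .] counts as a complete item here).

Augment with Y' → Y and build the canonical LR(0) collection (I0 = CLOSURE({[Y' → . Y]}), then GOTO on every symbol after a dot until no new states appear). It has 8 states:
  I0: { [Y → . a id T], [Y → . id], [Y' → . Y] }  — shift
  I1: { [Y' → Y .] }  — accept
  I2: { [Y → a . id T] }  — shift
  I3: { [Y → id .] }  — reduce
  I4: { [T → . -], [T → . T c], [Y → a id . T] }  — shift
  I5: { [T → - .] }  — reduce
  I6: { [T → T . c], [Y → a id T .] }  — shift, reduce
  I7: { [T → T c .] }  — reduce

Conflict in state I6:
  Shift-reduce conflict between [Y → a id T .] and [T → T . c]
So the grammar is NOT LR(0).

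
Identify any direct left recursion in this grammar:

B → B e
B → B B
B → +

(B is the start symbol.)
Yes, B is left-recursive

Direct left recursion occurs when N → N α for some non-terminal N (the right-hand side begins with the left-hand side itself).

B → B e: LEFT RECURSIVE (starts with B)
B → B B: LEFT RECURSIVE (starts with B)
B → +: starts with '+'

The grammar has direct left recursion on: B.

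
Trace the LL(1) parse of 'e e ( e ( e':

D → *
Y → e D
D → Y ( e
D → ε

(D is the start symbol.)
LL(1) parsing maintains a stack (initially the start symbol over $) and the input. At each step: if the stack top is a terminal, match it against the current input token; if it is a non-terminal N, replace it with the RHS of M[N, lookahead] (the unique production whose predict set contains the lookahead).

Stack is shown with the top on the left.

Stack          Input          Action
------------------------------------
D $            e e ( e ( e $  output D → Y ( e
Y ( e $        e e ( e ( e $  output Y → e D
e D ( e $      e e ( e ( e $  match 'e'
D ( e $        e ( e ( e $    output D → Y ( e
Y ( e ( e $    e ( e ( e $    output Y → e D
e D ( e ( e $  e ( e ( e $    match 'e'
D ( e ( e $    ( e ( e $      output D → ε
( e ( e $      ( e ( e $      match '('
e ( e $        e ( e $        match 'e'
( e $          ( e $          match '('
e $            e $            match 'e'
$              $              accept

The string is accepted.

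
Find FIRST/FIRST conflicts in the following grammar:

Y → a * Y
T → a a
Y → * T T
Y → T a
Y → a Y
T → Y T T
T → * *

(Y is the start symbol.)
Yes. Y → a '*' Y / Y → T a on { 'a' }; Y → a '*' Y / Y → a Y on { 'a' }; Y → '*' T T / Y → T a on { '*' }; Y → T a / Y → a Y on { 'a' }; T → a a / T → Y T T on { 'a' }; T → Y T T / T → '*' '*' on { '*' }

FIRST sets of the non-terminals at (or reachable through a nullable prefix from) the front of some alternative:
  FIRST(T) = { '*', 'a' }
  FIRST(Y) = { '*', 'a' }

Productions for Y:
  Y → a * Y: FIRST = { 'a' }
  Y → * T T: FIRST = { '*' }
  Y → T a: FIRST = { '*', 'a' }
  Y → a Y: FIRST = { 'a' }
Productions for T:
  T → a a: FIRST = { 'a' }
  T → Y T T: FIRST = { '*', 'a' }
  T → * *: FIRST = { '*' }

Conflict for Y: Y → a * Y and Y → T a
  Overlap: { 'a' }
Conflict for Y: Y → a * Y and Y → a Y
  Overlap: { 'a' }
Conflict for Y: Y → * T T and Y → T a
  Overlap: { '*' }
Conflict for Y: Y → T a and Y → a Y
  Overlap: { 'a' }
Conflict for T: T → a a and T → Y T T
  Overlap: { 'a' }
Conflict for T: T → Y T T and T → * *
  Overlap: { '*' }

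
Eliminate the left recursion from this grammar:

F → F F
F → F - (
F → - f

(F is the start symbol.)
F is directly left-recursive. The standard transformation for
  A → A α₁ | ... | A α_m | β₁ | ... | β_n
is
  A  → β₁ A' | ... | β_n A'
  A' → α₁ A' | ... | α_m A' | ε

F → - f becomes F → - f F'
F → F F becomes F' → F F'
F → F - ( becomes F' → - ( F'
Add F' → ε

Resulting grammar:
F → - f F'
F' → F F'
F' → - ( F'
F' → ε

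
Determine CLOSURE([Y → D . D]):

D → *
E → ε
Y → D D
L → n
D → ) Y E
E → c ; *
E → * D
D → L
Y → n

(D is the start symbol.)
To compute CLOSURE, for each item [A → α.Bβ] where B is a non-terminal, add [B → .γ] for all productions B → γ; repeat for the newly added items until nothing changes.

Start with: [Y → D . D]
  [Y → D . D] has the dot before D: add [D → . *], [D → . ) Y E], [D → . L]
  [D → . L] has the dot before L: add [L → . n]
No further items can be added.

CLOSURE = { [D → . ) Y E], [D → . *], [D → . L], [L → . n], [Y → D . D] }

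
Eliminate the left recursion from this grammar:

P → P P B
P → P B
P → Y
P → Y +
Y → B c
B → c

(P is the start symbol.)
P → Y P'
P → Y + P'
P' → P B P'
P' → B P'
P' → ε
Y → B c
B → c

P is directly left-recursive. The standard transformation for
  A → A α₁ | ... | A α_m | β₁ | ... | β_n
is
  A  → β₁ A' | ... | β_n A'
  A' → α₁ A' | ... | α_m A' | ε

P → Y becomes P → Y P'
P → Y + becomes P → Y + P'
P → P P B becomes P' → P B P'
P → P B becomes P' → B P'
Add P' → ε

Productions for other non-terminals are unchanged:
  Y → B c
  B → c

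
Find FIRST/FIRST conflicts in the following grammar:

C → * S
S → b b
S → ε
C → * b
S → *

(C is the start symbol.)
Yes. C → '*' S / C → '*' b on { '*' }

A FIRST/FIRST conflict occurs when two productions N → α and N → β for the same non-terminal have FIRST(α) ∩ FIRST(β) ≠ ∅ (with ε ∈ FIRST of a nullable right-hand side, so two nullable alternatives also conflict).

Productions for C:
  C → * S: FIRST = { '*' }
  C → * b: FIRST = { '*' }
Productions for S:
  S → b b: FIRST = { 'b' }
  S → ε: FIRST = { ε }
  S → *: FIRST = { '*' }

Conflict for C: C → * S and C → * b
  Overlap: { '*' }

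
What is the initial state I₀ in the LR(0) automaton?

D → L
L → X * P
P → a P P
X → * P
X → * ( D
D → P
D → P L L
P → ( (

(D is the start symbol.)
First, augment the grammar with D' → D
I₀ = CLOSURE({ [D' → . D] }):
  [D' → . D] has the dot before D: add [D → . L], [D → . P], [D → . P L L]
  [D → . L] has the dot before L: add [L → . X * P]
  [D → . P] has the dot before P: add [P → . a P P], [P → . ( (]
  [L → . X * P] has the dot before X: add [X → . * P], [X → . * ( D]
No further items can be added.

I₀ = { [D → . L], [D → . P L L], [D → . P], [D' → . D], [L → . X * P], [P → . ( (], [P → . a P P], [X → . * ( D], [X → . * P] }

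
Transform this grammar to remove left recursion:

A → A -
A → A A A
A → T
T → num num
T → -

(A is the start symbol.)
A → T A'
A' → - A'
A' → A A A'
A' → ε
T → num num
T → -

A is directly left-recursive. The standard transformation for
  A → A α₁ | ... | A α_m | β₁ | ... | β_n
is
  A  → β₁ A' | ... | β_n A'
  A' → α₁ A' | ... | α_m A' | ε

A → T becomes A → T A'
A → A - becomes A' → - A'
A → A A A becomes A' → A A A'
Add A' → ε

Productions for other non-terminals are unchanged:
  T → num num
  T → -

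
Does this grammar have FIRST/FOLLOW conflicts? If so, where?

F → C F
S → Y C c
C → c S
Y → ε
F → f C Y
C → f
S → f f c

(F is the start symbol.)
No FIRST/FOLLOW conflicts.

A FIRST/FOLLOW conflict occurs when a non-terminal N has a nullable alternative N → β (β ⇒* ε) and another alternative N → α with FIRST(α) ∩ FOLLOW(N) ≠ ∅: on such a lookahead the parser cannot decide between expanding α and letting N vanish via β.

Nullable non-terminals: Y.
Y has a nullable alternative but only one production, so nothing to check.

C, F, S have no nullable alternative, so no FIRST/FOLLOW check is needed there.

No FIRST/FOLLOW conflicts found.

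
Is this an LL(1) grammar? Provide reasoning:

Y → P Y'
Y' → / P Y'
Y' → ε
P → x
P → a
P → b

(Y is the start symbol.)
A grammar is LL(1) if for each non-terminal N with multiple productions, the predict sets of those productions are pairwise disjoint, where PREDICT(N → α) = (FIRST(α) \ {ε}) ∪ (FOLLOW(N) if α ⇒* ε).

Relevant sets:
  FOLLOW(Y') = { $ }

For Y':
  PREDICT(Y' → '/' P Y') = { '/' }
  PREDICT(Y' → ε) = { $ }
For P:
  PREDICT(P → x) = { 'x' }
  PREDICT(P → a) = { 'a' }
  PREDICT(P → b) = { 'b' }
Y has a single production, so nothing to check there.

All predict sets are disjoint. The grammar IS LL(1).

Answer: Yes, the grammar is LL(1).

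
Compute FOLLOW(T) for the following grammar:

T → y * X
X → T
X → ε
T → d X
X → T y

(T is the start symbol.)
{ $, 'y' }

To compute FOLLOW(T), find every occurrence of T on a right-hand side N → α T β: add FIRST(β) \ {ε}, and if β is empty or nullable also add FOLLOW(N). Iterate to a fixed point.

T is the start symbol, so $ ∈ FOLLOW(T).
In X → T: T is at the end, add FOLLOW(X)
In X → T y: T is followed by y, add FIRST(y) \ {ε} = { 'y' }

The FOLLOW sets referred to above (computed the same way, to a fixed point):
  FOLLOW(X) = { $, 'y' }

Taking the union: FOLLOW(T) = { $, 'y' }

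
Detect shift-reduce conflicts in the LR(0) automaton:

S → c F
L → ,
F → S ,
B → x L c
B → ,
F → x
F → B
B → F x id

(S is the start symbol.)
A shift-reduce conflict occurs when an LR(0) state has both:
  - a complete (reduce) item [A → α .] (dot at the end), and
  - a shift item [B → β . c γ] (dot before a terminal).

Augment with S' → S and build the canonical LR(0) collection (I0 = CLOSURE({[S' → . S]}), then GOTO on every symbol after a dot until no new states appear). It has 14 states:
  I0: { [S → . c F], [S' → . S] }  — shift
  I1: { [S' → S .] }  — accept
  I2: { [B → . ,], [B → . F x id], [B → . x L c], [F → . B], [F → . S ,], [F → . x], [S → . c F], [S → c . F] }  — shift
  I3: { [B → , .] }  — reduce
  I4: { [F → B .] }  — reduce
  I5: { [B → F . x id], [S → c F .] }  — shift, reduce
  I6: { [F → S . ,] }  — shift
  I7: { [B → x . L c], [F → x .], [L → . ,] }  — shift, reduce
  I8: { [L → , .] }  — reduce
  I9: { [B → x L . c] }  — shift
  I10: { [B → x L c .] }  — reduce
  I11: { [F → S , .] }  — reduce
  I12: { [B → F x . id] }  — shift
  I13: { [B → F x id .] }  — reduce

I5 contains reduce item [S → c F .] and shift item [B → F . x id] — shift-reduce conflict.
I7 contains reduce item [F → x .] and shift item [L → . ,] — shift-reduce conflict.

Answer: Yes — I5: [S → c F .] vs [B → F . x id]; I7: [F → x .] vs [L → . ,]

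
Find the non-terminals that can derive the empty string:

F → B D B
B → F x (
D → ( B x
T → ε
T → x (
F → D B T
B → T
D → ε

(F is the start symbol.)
{ 'B', 'D', 'F', 'T' }

ε-productions: T → ε, D → ε
So T, D are immediately nullable.
B → T: every symbol on the right is nullable, so B is nullable too.
F → B D B: every symbol on the right is nullable, so F is nullable too.
Every non-terminal is now nullable.
Nullable = { 'B', 'D', 'F', 'T' }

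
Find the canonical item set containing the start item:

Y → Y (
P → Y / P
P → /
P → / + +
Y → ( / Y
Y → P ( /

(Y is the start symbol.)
First, augment the grammar with Y' → Y
I₀ = CLOSURE({ [Y' → . Y] }):
  [Y' → . Y] has the dot before Y: add [Y → . Y (], [Y → . ( / Y], [Y → . P ( /]
  [Y → . P ( /] has the dot before P: add [P → . Y / P], [P → . /], [P → . / + +]
No further items can be added.

I₀ = { [P → . / + +], [P → . /], [P → . Y / P], [Y → . ( / Y], [Y → . P ( /], [Y → . Y (], [Y' → . Y] }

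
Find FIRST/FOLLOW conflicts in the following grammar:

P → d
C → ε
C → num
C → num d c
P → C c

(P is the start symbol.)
Nullable non-terminals: C.

C: nullable alternative(s) C → ε; FOLLOW(C) = { 'c' }
  C → ε: FIRST \ {ε} = { } — this is the only nullable alternative, skip
  C → num: FIRST \ {ε} = { 'num' } — disjoint from FOLLOW(C)
  C → num d c: FIRST \ {ε} = { 'num' } — disjoint from FOLLOW(C)

P has no nullable alternative, so no FIRST/FOLLOW check is needed there.

No FIRST/FOLLOW conflicts found.

Answer: No FIRST/FOLLOW conflicts.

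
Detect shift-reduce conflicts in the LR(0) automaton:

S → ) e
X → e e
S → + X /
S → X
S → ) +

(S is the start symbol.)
Augment with S' → S and build the canonical LR(0) collection (I0 = CLOSURE({[S' → . S]}), then GOTO on every symbol after a dot until no new states appear). It has 11 states:
  I0: { [S → . ) +], [S → . ) e], [S → . + X /], [S → . X], [S' → . S], [X → . e e] }  — shift
  I1: { [S → ) . +], [S → ) . e] }  — shift
  I2: { [S → + . X /], [X → . e e] }  — shift
  I3: { [S' → S .] }  — accept
  I4: { [S → X .] }  — reduce
  I5: { [X → e . e] }  — shift
  I6: { [X → e e .] }  — reduce
  I7: { [S → + X . /] }  — shift
  I8: { [S → + X / .] }  — reduce
  I9: { [S → ) + .] }  — reduce
  I10: { [S → ) e .] }  — reduce

No state contains both a complete item and a shift item.

Answer: No shift-reduce conflicts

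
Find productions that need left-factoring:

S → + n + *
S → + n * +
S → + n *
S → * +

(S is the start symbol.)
Left-factoring is needed when two productions for the same non-terminal
share a common prefix on the right-hand side.

Productions for S:
  S → + n + *
  S → + n * +
  S → + n *
  S → * +

Found common prefix '+ n' in productions for S

Answer: Yes, S has productions with common prefix '+ n'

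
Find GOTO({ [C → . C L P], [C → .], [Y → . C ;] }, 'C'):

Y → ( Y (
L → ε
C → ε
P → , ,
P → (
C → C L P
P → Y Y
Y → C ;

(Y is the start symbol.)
{ [C → C . L P], [L → .], [Y → C . ;] }

GOTO(I, 'C') = CLOSURE({ [A → αX.β] : [A → α.Xβ] ∈ I, X = 'C' })

Items with dot before 'C', with the dot advanced:
  [C → . C L P] → [C → C . L P]
  [Y → . C ;] → [Y → C . ;]
Closure of the advanced items:
  [C → C . L P] has the dot before L: add [L → .]

GOTO = { [C → C . L P], [L → .], [Y → C . ;] }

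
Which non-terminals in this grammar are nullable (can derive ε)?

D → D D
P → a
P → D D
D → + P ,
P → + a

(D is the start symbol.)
A non-terminal is nullable if it can derive ε (the empty string): either it has an ε-production, or it has a production whose right-hand side consists entirely of nullable non-terminals.

There are no ε-productions, so no non-terminal can derive ε.
No non-terminals are nullable.

Answer: None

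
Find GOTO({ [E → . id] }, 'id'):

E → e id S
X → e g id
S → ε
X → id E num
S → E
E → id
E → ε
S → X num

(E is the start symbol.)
GOTO(I, 'id') = CLOSURE({ [A → αX.β] : [A → α.Xβ] ∈ I, X = 'id' })

Items with dot before 'id', with the dot advanced:
  [E → . id] → [E → id .]
Closure adds nothing (no advanced item has the dot before a non-terminal).

GOTO = { [E → id .] }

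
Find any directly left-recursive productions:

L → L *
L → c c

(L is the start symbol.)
L → L *: LEFT RECURSIVE (starts with L)
L → c c: starts with c

The grammar has direct left recursion on: L.

Answer: Yes, L is left-recursive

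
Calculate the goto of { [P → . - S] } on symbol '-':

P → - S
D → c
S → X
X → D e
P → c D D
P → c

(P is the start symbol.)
GOTO(I, '-') = CLOSURE({ [A → αX.β] : [A → α.Xβ] ∈ I, X = '-' })

Items with dot before '-', with the dot advanced:
  [P → . - S] → [P → - . S]
Closure of the advanced items:
  [P → - . S] has the dot before S: add [S → . X]
  [S → . X] has the dot before X: add [X → . D e]
  [X → . D e] has the dot before D: add [D → . c]

GOTO = { [D → . c], [P → - . S], [S → . X], [X → . D e] }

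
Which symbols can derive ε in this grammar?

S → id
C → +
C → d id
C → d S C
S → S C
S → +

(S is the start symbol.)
None

There are no ε-productions, so no non-terminal can derive ε.
No non-terminals are nullable.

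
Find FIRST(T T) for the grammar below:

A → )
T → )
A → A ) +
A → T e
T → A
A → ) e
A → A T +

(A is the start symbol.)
{ ')' }

FIRST sets of the non-terminals involved (from the grammar, by fixed-point iteration):
  FIRST(T) = { ')' }

To compute FIRST(T T), process the symbols left to right:
Symbol T is a non-terminal. Add FIRST(T) \ {ε} = { ')' }
T is not nullable (ε ∉ FIRST(T)), so stop here.
FIRST(T T) = { ')' }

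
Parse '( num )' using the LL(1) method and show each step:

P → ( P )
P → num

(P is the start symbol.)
Stack is shown with the top on the left.

Stack    Input      Action
--------------------------
P $      ( num ) $  output P → ( P )
( P ) $  ( num ) $  match '('
P ) $    num ) $    output P → num
num ) $  num ) $    match 'num'
) $      ) $        match ')'
$        $          accept

The string is accepted.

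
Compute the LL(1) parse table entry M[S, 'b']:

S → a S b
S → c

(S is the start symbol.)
To find M[S, 'b'], we find productions for S where 'b' is in the predict set (PREDICT(N → α) = (FIRST(α) \ {ε}) ∪ (FOLLOW(N) if α ⇒* ε)).

S → a S b: PREDICT = { 'a' }
S → c: PREDICT = { 'c' }

M[S, 'b'] is empty (no production applies)

Answer: Empty (error entry)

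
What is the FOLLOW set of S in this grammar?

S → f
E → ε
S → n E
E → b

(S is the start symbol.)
S is the start symbol, so $ ∈ FOLLOW(S).
S does not occur on any right-hand side.

Taking the union: FOLLOW(S) = { $ }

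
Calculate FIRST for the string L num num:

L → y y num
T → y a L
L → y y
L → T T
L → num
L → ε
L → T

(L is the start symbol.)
FIRST sets of the non-terminals involved (from the grammar, by fixed-point iteration):
  FIRST(L) = { 'num', 'y', ε }

To compute FIRST(L num num), process the symbols left to right:
Symbol L is a non-terminal. Add FIRST(L) \ {ε} = { 'num', 'y' }
L is nullable (ε ∈ FIRST(L)), continue to the next symbol.
Symbol num is a terminal. Add 'num' and stop.
FIRST(L num num) = { 'num', 'y' }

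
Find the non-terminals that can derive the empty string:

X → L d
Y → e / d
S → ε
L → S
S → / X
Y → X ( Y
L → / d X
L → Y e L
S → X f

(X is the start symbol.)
ε-productions: S → ε
So S is immediately nullable.
L → S: every symbol on the right is nullable, so L is nullable too.
No further non-terminal can be added: every production for the remaining non-terminals contains a terminal or a non-nullable non-terminal.
Nullable = { 'L', 'S' }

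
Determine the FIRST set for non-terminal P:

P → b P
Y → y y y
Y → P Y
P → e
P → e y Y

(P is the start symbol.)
{ 'b', 'e' }

From P → b P:
  - b is a terminal: add 'b' and stop
From P → e:
  - e is a terminal: add 'e' and stop
From P → e y Y:
  - e is a terminal: add 'e' and stop

Collecting: FIRST(P) = { 'b', 'e' }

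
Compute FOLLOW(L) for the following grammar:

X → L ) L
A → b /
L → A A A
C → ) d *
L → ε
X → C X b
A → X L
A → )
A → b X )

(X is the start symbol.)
To compute FOLLOW(L), find every occurrence of L on a right-hand side N → α L β: add FIRST(β) \ {ε}, and if β is empty or nullable also add FOLLOW(N). Iterate to a fixed point.

In X → L ) L: L is followed by ')' L, add FIRST(')' L) \ {ε} = { ')' }
In X → L ) L: L is at the end, add FOLLOW(X)
In A → X L: L is at the end, add FOLLOW(A)

The FOLLOW sets referred to above (computed the same way, to a fixed point):
  FOLLOW(X) = { $, ')', 'b' }
  FOLLOW(A) = { $, ')', 'b' }

Taking the union: FOLLOW(L) = { $, ')', 'b' }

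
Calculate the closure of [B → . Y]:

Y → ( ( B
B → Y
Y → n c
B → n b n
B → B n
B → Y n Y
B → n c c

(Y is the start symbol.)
To compute CLOSURE, for each item [A → α.Bβ] where B is a non-terminal, add [B → .γ] for all productions B → γ; repeat for the newly added items until nothing changes.

Start with: [B → . Y]
  [B → . Y] has the dot before Y: add [Y → . ( ( B], [Y → . n c]
No further items can be added.

CLOSURE = { [B → . Y], [Y → . ( ( B], [Y → . n c] }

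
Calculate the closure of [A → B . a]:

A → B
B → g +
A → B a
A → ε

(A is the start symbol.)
{ [A → B . a] }

To compute CLOSURE, for each item [A → α.Bβ] where B is a non-terminal, add [B → .γ] for all productions B → γ; repeat for the newly added items until nothing changes.

Start with: [A → B . a]
The dot precedes the terminal a, so nothing is added.

CLOSURE = { [A → B . a] }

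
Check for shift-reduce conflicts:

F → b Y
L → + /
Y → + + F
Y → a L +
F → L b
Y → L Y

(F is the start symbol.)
No shift-reduce conflicts

Augment with F' → F and build the canonical LR(0) collection (I0 = CLOSURE({[F' → . F]}), then GOTO on every symbol after a dot until no new states appear). It has 16 states:
  I0: { [F → . L b], [F → . b Y], [F' → . F], [L → . + /] }  — shift
  I1: { [L → + . /] }  — shift
  I2: { [F' → F .] }  — accept
  I3: { [F → L . b] }  — shift
  I4: { [F → b . Y], [L → . + /], [Y → . + + F], [Y → . L Y], [Y → . a L +] }  — shift
  I5: { [L → + . /], [Y → + . + F] }  — shift
  I6: { [L → . + /], [Y → . + + F], [Y → . L Y], [Y → . a L +], [Y → L . Y] }  — shift
  I7: { [F → b Y .] }  — reduce
  I8: { [L → . + /], [Y → a . L +] }  — shift
  I9: { [Y → a L . +] }  — shift
  I10: { [Y → a L + .] }  — reduce
  I11: { [Y → L Y .] }  — reduce
  I12: { [F → . L b], [F → . b Y], [L → . + /], [Y → + + . F] }  — shift
  I13: { [L → + / .] }  — reduce
  I14: { [Y → + + F .] }  — reduce
  I15: { [F → L b .] }  — reduce

No state contains both a complete item and a shift item.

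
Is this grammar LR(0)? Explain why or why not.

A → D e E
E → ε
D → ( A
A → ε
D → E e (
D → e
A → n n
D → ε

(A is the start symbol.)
Augment with A' → A and build the canonical LR(0) collection (I0 = CLOSURE({[A' → . A]}), then GOTO on every symbol after a dot until no new states appear). It has 13 states:
  I0: { [A → . D e E], [A → . n n], [A → .], [A' → . A], [D → . ( A], [D → . E e (], [D → . e], [D → .], [E → .] }  — shift, 3 reduces
  I1: { [A → . D e E], [A → . n n], [A → .], [D → ( . A], [D → . ( A], [D → . E e (], [D → . e], [D → .], [E → .] }  — shift, 3 reduces
  I2: { [A' → A .] }  — accept
  I3: { [A → D . e E] }  — shift
  I4: { [D → E . e (] }  — shift
  I5: { [D → e .] }  — reduce
  I6: { [A → n . n] }  — shift
  I7: { [A → n n .] }  — reduce
  I8: { [D → E e . (] }  — shift
  I9: { [D → E e ( .] }  — reduce
  I10: { [A → D e . E], [E → .] }  — reduce
  I11: { [A → D e E .] }  — reduce
  I12: { [D → ( A .] }  — reduce

Conflict in state I0:
  Shift-reduce conflict between [A → .] and [A → . n n]
So the grammar is NOT LR(0).

Answer: No. Shift-reduce conflict between [A → .] and [A → . n n]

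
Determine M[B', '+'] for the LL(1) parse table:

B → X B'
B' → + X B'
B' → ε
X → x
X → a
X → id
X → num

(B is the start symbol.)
To find M[B', '+'], we find productions for B' where '+' is in the predict set (PREDICT(N → α) = (FIRST(α) \ {ε}) ∪ (FOLLOW(N) if α ⇒* ε)).

Relevant sets:
  FOLLOW(B') = { $ }

B' → + X B': PREDICT = { '+' }
  '+' is in predict set, so this production goes in M[B', '+']
B' → ε: PREDICT = { $ }

M[B', '+'] = B' → + X B'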